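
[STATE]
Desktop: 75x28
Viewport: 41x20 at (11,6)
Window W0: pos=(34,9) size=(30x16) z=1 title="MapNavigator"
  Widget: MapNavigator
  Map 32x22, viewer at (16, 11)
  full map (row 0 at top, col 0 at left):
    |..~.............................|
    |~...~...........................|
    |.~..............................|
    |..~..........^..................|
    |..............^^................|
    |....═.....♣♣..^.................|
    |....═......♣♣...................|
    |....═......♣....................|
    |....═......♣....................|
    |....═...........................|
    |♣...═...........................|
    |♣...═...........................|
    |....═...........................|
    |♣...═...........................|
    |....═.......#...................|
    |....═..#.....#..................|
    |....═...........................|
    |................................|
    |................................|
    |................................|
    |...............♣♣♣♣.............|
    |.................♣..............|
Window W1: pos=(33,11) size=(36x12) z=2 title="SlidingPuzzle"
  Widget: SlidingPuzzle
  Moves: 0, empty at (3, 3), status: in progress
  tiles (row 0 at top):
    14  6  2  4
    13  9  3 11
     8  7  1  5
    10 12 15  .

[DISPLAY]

                                         
                                         
                                         
                       ┏━━━━━━━━━━━━━━━━━
                       ┃ MapNavigator    
                      ┏━━━━━━━━━━━━━━━━━━
                      ┃ SlidingPuzzle    
                      ┠──────────────────
                      ┃┌────┬────┬────┬──
                      ┃│ 14 │  6 │  2 │  
                      ┃├────┼────┼────┼──
                      ┃│ 13 │  9 │  3 │ 1
                      ┃├────┼────┼────┼──
                      ┃│  8 │  7 │  1 │  
                      ┃├────┼────┼────┼──
                      ┃│ 10 │ 12 │ 15 │  
                      ┗━━━━━━━━━━━━━━━━━━
                       ┃..═..............
                       ┗━━━━━━━━━━━━━━━━━
                                         


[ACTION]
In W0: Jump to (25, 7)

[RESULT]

                                         
                                         
                                         
                       ┏━━━━━━━━━━━━━━━━━
                       ┃ MapNavigator    
                      ┏━━━━━━━━━━━━━━━━━━
                      ┃ SlidingPuzzle    
                      ┠──────────────────
                      ┃┌────┬────┬────┬──
                      ┃│ 14 │  6 │  2 │  
                      ┃├────┼────┼────┼──
                      ┃│ 13 │  9 │  3 │ 1
                      ┃├────┼────┼────┼──
                      ┃│  8 │  7 │  1 │  
                      ┃├────┼────┼────┼──
                      ┃│ 10 │ 12 │ 15 │  
                      ┗━━━━━━━━━━━━━━━━━━
                       ┃.................
                       ┗━━━━━━━━━━━━━━━━━
                                         


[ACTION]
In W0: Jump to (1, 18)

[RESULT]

                                         
                                         
                                         
                       ┏━━━━━━━━━━━━━━━━━
                       ┃ MapNavigator    
                      ┏━━━━━━━━━━━━━━━━━━
                      ┃ SlidingPuzzle    
                      ┠──────────────────
                      ┃┌────┬────┬────┬──
                      ┃│ 14 │  6 │  2 │  
                      ┃├────┼────┼────┼──
                      ┃│ 13 │  9 │  3 │ 1
                      ┃├────┼────┼────┼──
                      ┃│  8 │  7 │  1 │  
                      ┃├────┼────┼────┼──
                      ┃│ 10 │ 12 │ 15 │  
                      ┗━━━━━━━━━━━━━━━━━━
                       ┃                 
                       ┗━━━━━━━━━━━━━━━━━
                                         


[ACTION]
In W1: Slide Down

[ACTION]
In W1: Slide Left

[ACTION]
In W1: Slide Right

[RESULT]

                                         
                                         
                                         
                       ┏━━━━━━━━━━━━━━━━━
                       ┃ MapNavigator    
                      ┏━━━━━━━━━━━━━━━━━━
                      ┃ SlidingPuzzle    
                      ┠──────────────────
                      ┃┌────┬────┬────┬──
                      ┃│ 14 │  6 │  2 │  
                      ┃├────┼────┼────┼──
                      ┃│ 13 │  9 │  3 │ 1
                      ┃├────┼────┼────┼──
                      ┃│  8 │  7 │    │  
                      ┃├────┼────┼────┼──
                      ┃│ 10 │ 12 │ 15 │  
                      ┗━━━━━━━━━━━━━━━━━━
                       ┃                 
                       ┗━━━━━━━━━━━━━━━━━
                                         


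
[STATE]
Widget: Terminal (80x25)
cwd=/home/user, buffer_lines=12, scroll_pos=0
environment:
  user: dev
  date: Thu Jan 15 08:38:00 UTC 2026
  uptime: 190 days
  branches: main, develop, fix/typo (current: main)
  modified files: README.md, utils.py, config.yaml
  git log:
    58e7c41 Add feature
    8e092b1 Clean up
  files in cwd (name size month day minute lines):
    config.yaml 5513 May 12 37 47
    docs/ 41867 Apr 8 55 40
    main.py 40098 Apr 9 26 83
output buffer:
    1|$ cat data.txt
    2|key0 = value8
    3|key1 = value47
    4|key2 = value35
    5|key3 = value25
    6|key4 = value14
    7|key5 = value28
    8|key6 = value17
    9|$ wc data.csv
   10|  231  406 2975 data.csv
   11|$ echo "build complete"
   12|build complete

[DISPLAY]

$ cat data.txt                                                                  
key0 = value8                                                                   
key1 = value47                                                                  
key2 = value35                                                                  
key3 = value25                                                                  
key4 = value14                                                                  
key5 = value28                                                                  
key6 = value17                                                                  
$ wc data.csv                                                                   
  231  406 2975 data.csv                                                        
$ echo "build complete"                                                         
build complete                                                                  
$ █                                                                             
                                                                                
                                                                                
                                                                                
                                                                                
                                                                                
                                                                                
                                                                                
                                                                                
                                                                                
                                                                                
                                                                                
                                                                                


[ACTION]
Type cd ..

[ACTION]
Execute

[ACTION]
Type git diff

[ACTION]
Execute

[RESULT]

$ cat data.txt                                                                  
key0 = value8                                                                   
key1 = value47                                                                  
key2 = value35                                                                  
key3 = value25                                                                  
key4 = value14                                                                  
key5 = value28                                                                  
key6 = value17                                                                  
$ wc data.csv                                                                   
  231  406 2975 data.csv                                                        
$ echo "build complete"                                                         
build complete                                                                  
$ cd ..                                                                         
                                                                                
$ git diff                                                                      
diff --git a/main.py b/main.py                                                  
--- a/main.py                                                                   
+++ b/main.py                                                                   
@@ -1,3 +1,4 @@                                                                 
+# updated                                                                      
 import sys                                                                     
$ █                                                                             
                                                                                
                                                                                
                                                                                


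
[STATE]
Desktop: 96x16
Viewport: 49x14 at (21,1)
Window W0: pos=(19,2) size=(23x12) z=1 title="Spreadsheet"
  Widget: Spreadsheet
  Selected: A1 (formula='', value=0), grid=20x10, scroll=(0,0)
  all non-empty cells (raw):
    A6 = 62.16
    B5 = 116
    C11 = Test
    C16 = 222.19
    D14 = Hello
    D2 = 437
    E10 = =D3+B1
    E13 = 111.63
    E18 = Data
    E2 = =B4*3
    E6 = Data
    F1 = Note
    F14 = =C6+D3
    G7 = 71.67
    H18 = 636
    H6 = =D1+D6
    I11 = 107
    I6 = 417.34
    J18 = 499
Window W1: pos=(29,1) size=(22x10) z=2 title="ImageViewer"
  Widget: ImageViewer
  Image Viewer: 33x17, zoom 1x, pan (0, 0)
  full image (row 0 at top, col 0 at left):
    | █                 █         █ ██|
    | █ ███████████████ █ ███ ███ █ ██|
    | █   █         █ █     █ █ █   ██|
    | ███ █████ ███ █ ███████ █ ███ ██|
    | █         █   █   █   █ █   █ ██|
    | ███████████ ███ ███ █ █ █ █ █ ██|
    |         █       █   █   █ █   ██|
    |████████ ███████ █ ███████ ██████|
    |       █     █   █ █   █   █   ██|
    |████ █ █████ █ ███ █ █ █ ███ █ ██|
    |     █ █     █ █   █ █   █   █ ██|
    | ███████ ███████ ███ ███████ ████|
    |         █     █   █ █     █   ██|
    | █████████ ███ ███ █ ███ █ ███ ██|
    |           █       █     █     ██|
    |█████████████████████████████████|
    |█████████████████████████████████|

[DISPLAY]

        ┏━━━━━━━━━━━━━━━━━━━━┓                   
━━━━━━━━┃ ImageViewer        ┃                   
Spreadsh┠────────────────────┨                   
────────┃ █                 █┃                   
1:      ┃ █ ███████████████ █┃                   
      A ┃ █   █         █ █  ┃                   
--------┃ ███ █████ ███ █ ███┃                   
 1      ┃ █         █   █   █┃                   
 2      ┃ ███████████ ███ ███┃                   
 3      ┗━━━━━━━━━━━━━━━━━━━━┛                   
 4        0       0 ┃                            
 5        0     116 ┃                            
━━━━━━━━━━━━━━━━━━━━┛                            
                                                 


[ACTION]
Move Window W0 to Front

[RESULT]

        ┏━━━━━━━━━━━━━━━━━━━━┓                   
━━━━━━━━━━━━━━━━━━━━┓        ┃                   
Spreadsheet         ┃────────┨                   
────────────────────┨       █┃                   
1:                  ┃██████ █┃                   
      A       B     ┃   █ █  ┃                   
--------------------┃██ █ ███┃                   
 1      [0]       0 ┃   █   █┃                   
 2        0       0 ┃ ███ ███┃                   
 3        0       0 ┃━━━━━━━━┛                   
 4        0       0 ┃                            
 5        0     116 ┃                            
━━━━━━━━━━━━━━━━━━━━┛                            
                                                 


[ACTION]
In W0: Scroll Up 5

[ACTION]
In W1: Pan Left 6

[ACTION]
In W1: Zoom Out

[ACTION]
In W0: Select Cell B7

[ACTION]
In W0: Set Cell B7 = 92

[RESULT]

        ┏━━━━━━━━━━━━━━━━━━━━┓                   
━━━━━━━━━━━━━━━━━━━━┓        ┃                   
Spreadsheet         ┃────────┨                   
────────────────────┨       █┃                   
7: 92               ┃██████ █┃                   
      A       B     ┃   █ █  ┃                   
--------------------┃██ █ ███┃                   
 1        0       0 ┃   █   █┃                   
 2        0       0 ┃ ███ ███┃                   
 3        0       0 ┃━━━━━━━━┛                   
 4        0       0 ┃                            
 5        0     116 ┃                            
━━━━━━━━━━━━━━━━━━━━┛                            
                                                 


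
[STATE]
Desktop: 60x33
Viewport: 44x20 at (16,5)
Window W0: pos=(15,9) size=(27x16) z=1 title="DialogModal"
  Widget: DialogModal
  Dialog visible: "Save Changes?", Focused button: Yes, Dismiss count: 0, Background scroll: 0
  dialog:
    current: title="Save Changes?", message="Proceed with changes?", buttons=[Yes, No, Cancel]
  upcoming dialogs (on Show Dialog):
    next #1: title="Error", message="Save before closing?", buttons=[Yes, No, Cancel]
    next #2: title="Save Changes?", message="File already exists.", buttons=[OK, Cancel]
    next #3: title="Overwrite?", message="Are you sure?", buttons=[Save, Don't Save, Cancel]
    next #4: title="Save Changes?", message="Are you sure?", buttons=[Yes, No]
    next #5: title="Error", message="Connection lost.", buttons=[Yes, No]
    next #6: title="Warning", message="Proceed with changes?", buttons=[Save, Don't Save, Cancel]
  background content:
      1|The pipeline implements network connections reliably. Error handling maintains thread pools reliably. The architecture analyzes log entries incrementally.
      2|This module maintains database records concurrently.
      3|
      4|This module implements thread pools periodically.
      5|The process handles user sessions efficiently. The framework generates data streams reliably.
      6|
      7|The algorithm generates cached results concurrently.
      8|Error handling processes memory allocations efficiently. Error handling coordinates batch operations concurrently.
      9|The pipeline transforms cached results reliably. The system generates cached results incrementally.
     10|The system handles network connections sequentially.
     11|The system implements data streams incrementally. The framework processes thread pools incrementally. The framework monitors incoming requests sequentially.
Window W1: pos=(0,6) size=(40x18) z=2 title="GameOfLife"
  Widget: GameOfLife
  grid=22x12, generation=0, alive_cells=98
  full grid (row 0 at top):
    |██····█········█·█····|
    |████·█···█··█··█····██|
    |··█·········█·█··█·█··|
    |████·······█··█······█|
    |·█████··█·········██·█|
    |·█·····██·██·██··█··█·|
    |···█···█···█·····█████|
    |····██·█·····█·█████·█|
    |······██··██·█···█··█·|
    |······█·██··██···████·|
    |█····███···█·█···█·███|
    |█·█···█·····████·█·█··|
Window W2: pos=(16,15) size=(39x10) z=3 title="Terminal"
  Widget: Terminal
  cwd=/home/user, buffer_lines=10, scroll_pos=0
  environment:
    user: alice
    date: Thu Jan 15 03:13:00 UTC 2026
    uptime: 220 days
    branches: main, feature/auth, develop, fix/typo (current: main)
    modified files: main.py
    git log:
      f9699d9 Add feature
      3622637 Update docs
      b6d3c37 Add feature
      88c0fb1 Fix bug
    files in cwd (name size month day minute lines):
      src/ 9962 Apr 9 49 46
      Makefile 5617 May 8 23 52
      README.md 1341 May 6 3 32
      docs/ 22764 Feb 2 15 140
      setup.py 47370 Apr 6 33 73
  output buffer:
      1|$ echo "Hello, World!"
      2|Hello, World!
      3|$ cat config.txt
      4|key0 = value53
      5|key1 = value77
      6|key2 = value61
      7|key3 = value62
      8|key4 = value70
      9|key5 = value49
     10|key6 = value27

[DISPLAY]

                                            
━━━━━━━━━━━━━━━━━━━━━━━┓                    
                       ┃                    
───────────────────────┨                    
                       ┃━┓                  
█·█····                ┃ ┃                  
█····██                ┃─┨                  
··█·█··                ┃n┃                  
······█                ┃t┃                  
···██·█                ┃ ┃                  
┏━━━━━━━━━━━━━━━━━━━━━━━━━━━━━━━━━━━━━┓     
┃ Terminal                            ┃     
┠─────────────────────────────────────┨     
┃$ echo "Hello, World!"               ┃     
┃Hello, World!                        ┃     
┃$ cat config.txt                     ┃     
┃key0 = value53                       ┃     
┃key1 = value77                       ┃     
┃key2 = value61                       ┃     
┗━━━━━━━━━━━━━━━━━━━━━━━━━━━━━━━━━━━━━┛     


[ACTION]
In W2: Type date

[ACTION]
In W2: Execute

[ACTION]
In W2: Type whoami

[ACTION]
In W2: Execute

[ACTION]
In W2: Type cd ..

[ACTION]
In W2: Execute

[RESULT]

                                            
━━━━━━━━━━━━━━━━━━━━━━━┓                    
                       ┃                    
───────────────────────┨                    
                       ┃━┓                  
█·█····                ┃ ┃                  
█····██                ┃─┨                  
··█·█··                ┃n┃                  
······█                ┃t┃                  
···██·█                ┃ ┃                  
┏━━━━━━━━━━━━━━━━━━━━━━━━━━━━━━━━━━━━━┓     
┃ Terminal                            ┃     
┠─────────────────────────────────────┨     
┃Thu Jan 15 03:13:00 UTC 2026         ┃     
┃$ whoami                             ┃     
┃alice                                ┃     
┃$ cd ..                              ┃     
┃                                     ┃     
┃$ █                                  ┃     
┗━━━━━━━━━━━━━━━━━━━━━━━━━━━━━━━━━━━━━┛     


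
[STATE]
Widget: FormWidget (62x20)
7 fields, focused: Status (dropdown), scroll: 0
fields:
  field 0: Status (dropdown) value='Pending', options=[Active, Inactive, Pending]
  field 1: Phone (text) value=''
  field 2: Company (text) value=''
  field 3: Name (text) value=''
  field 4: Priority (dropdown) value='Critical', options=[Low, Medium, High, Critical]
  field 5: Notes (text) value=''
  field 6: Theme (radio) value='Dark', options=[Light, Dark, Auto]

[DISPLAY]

> Status:     [Pending                                      ▼]
  Phone:      [                                              ]
  Company:    [                                              ]
  Name:       [                                              ]
  Priority:   [Critical                                     ▼]
  Notes:      [                                              ]
  Theme:      ( ) Light  (●) Dark  ( ) Auto                   
                                                              
                                                              
                                                              
                                                              
                                                              
                                                              
                                                              
                                                              
                                                              
                                                              
                                                              
                                                              
                                                              


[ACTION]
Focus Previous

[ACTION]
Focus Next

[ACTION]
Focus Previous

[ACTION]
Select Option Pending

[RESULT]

  Status:     [Pending                                      ▼]
  Phone:      [                                              ]
  Company:    [                                              ]
  Name:       [                                              ]
  Priority:   [Critical                                     ▼]
  Notes:      [                                              ]
> Theme:      ( ) Light  (●) Dark  ( ) Auto                   
                                                              
                                                              
                                                              
                                                              
                                                              
                                                              
                                                              
                                                              
                                                              
                                                              
                                                              
                                                              
                                                              


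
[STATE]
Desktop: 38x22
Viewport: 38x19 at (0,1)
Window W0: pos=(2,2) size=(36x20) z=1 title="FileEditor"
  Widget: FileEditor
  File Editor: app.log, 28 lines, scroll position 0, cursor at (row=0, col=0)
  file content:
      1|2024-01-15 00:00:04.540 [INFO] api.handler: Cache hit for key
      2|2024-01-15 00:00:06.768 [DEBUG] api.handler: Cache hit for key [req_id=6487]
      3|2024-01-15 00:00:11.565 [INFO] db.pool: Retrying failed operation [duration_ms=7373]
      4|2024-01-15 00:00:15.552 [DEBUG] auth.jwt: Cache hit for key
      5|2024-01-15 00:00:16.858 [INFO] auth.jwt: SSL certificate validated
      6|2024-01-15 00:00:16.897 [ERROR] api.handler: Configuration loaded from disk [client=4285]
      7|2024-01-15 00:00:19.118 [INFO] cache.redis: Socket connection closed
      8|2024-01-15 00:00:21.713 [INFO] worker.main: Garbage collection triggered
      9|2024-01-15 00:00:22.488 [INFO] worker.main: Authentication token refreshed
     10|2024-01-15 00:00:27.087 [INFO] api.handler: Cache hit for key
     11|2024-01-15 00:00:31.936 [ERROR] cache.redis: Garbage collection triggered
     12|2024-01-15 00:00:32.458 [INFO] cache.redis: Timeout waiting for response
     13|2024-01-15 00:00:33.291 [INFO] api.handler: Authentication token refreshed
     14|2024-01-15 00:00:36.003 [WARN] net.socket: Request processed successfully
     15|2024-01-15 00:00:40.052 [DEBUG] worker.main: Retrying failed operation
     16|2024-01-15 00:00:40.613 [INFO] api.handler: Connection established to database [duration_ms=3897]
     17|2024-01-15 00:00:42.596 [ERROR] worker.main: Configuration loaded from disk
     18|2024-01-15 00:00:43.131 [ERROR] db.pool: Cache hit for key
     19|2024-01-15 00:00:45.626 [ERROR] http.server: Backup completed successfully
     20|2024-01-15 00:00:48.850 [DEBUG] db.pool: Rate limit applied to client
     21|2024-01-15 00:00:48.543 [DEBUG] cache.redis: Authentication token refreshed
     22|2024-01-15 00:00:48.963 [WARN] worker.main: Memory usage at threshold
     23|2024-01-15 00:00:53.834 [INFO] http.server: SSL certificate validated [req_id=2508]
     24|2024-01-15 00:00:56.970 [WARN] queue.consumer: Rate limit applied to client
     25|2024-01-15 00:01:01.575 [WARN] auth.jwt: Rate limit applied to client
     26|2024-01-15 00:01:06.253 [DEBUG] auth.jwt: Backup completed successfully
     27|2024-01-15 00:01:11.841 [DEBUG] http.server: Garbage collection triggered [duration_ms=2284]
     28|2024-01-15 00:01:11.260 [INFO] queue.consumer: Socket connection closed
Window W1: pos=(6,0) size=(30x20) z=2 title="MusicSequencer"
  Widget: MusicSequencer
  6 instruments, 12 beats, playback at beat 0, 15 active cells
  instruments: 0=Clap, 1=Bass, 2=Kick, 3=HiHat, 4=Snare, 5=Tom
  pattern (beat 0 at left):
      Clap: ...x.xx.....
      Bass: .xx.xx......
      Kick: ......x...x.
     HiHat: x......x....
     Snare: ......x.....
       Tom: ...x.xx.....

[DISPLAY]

      ┃ MusicSequencer             ┃  
  ┏━━━┠────────────────────────────┨━┓
  ┃ Fi┃      ▼12345678901          ┃ ┃
  ┠───┃  Clap···█·██·····          ┃─┨
  ┃█02┃  Bass·██·██······          ┃▲┃
  ┃202┃  Kick······█···█·          ┃█┃
  ┃202┃ HiHat█······█····          ┃░┃
  ┃202┃ Snare······█·····          ┃░┃
  ┃202┃   Tom···█·██·····          ┃░┃
  ┃202┃                            ┃░┃
  ┃202┃                            ┃░┃
  ┃202┃                            ┃░┃
  ┃202┃                            ┃░┃
  ┃202┃                            ┃░┃
  ┃202┃                            ┃░┃
  ┃202┃                            ┃░┃
  ┃202┃                            ┃░┃
  ┃202┃                            ┃░┃
  ┃202┗━━━━━━━━━━━━━━━━━━━━━━━━━━━━┛░┃


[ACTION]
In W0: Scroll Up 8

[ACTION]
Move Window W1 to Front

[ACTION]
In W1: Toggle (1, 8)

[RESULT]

      ┃ MusicSequencer             ┃  
  ┏━━━┠────────────────────────────┨━┓
  ┃ Fi┃      ▼12345678901          ┃ ┃
  ┠───┃  Clap···█·██·····          ┃─┨
  ┃█02┃  Bass·██·██··█···          ┃▲┃
  ┃202┃  Kick······█···█·          ┃█┃
  ┃202┃ HiHat█······█····          ┃░┃
  ┃202┃ Snare······█·····          ┃░┃
  ┃202┃   Tom···█·██·····          ┃░┃
  ┃202┃                            ┃░┃
  ┃202┃                            ┃░┃
  ┃202┃                            ┃░┃
  ┃202┃                            ┃░┃
  ┃202┃                            ┃░┃
  ┃202┃                            ┃░┃
  ┃202┃                            ┃░┃
  ┃202┃                            ┃░┃
  ┃202┃                            ┃░┃
  ┃202┗━━━━━━━━━━━━━━━━━━━━━━━━━━━━┛░┃


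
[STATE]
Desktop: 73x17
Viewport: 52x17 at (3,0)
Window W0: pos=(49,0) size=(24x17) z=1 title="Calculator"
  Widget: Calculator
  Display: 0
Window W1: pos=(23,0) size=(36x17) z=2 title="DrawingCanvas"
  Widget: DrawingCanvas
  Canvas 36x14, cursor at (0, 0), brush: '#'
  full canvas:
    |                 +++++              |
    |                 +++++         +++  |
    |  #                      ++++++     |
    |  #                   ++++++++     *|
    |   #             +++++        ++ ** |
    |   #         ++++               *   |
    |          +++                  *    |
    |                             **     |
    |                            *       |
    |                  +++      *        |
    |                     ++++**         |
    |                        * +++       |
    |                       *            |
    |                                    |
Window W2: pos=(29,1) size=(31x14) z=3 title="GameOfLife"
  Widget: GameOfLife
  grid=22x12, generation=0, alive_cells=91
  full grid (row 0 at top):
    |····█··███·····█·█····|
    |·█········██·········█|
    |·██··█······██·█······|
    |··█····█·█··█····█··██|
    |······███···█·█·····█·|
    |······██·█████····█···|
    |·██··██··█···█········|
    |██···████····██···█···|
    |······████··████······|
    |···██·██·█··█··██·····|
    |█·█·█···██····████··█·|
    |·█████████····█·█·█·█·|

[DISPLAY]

                    ┏━━━━━━━━━━━━━━━━━━━━━━━━━━━━━━━
                    ┃ Draw┏━━━━━━━━━━━━━━━━━━━━━━━━━
                    ┠─────┃ GameOfLife              
                    ┃+    ┠─────────────────────────
                    ┃     ┃Gen: 0                   
                    ┃  #  ┃·█········██·········█   
                    ┃  #  ┃·██··█······██·█······   
                    ┃   # ┃··█····█·█··█····█··██   
                    ┃   # ┃······███···█·█·····█·   
                    ┃     ┃······██·█████····█···   
                    ┃     ┃·██··██··█···█········   
                    ┃     ┃██···████····██···█···   
                    ┃     ┃······████··████······   
                    ┃     ┃···██·██·█··█··██·····   
                    ┃     ┗━━━━━━━━━━━━━━━━━━━━━━━━━
                    ┃                       *       
                    ┗━━━━━━━━━━━━━━━━━━━━━━━━━━━━━━━


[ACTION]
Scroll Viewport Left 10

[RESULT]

                       ┏━━━━━━━━━━━━━━━━━━━━━━━━━━━━
                       ┃ Draw┏━━━━━━━━━━━━━━━━━━━━━━
                       ┠─────┃ GameOfLife           
                       ┃+    ┠──────────────────────
                       ┃     ┃Gen: 0                
                       ┃  #  ┃·█········██·········█
                       ┃  #  ┃·██··█······██·█······
                       ┃   # ┃··█····█·█··█····█··██
                       ┃   # ┃······███···█·█·····█·
                       ┃     ┃······██·█████····█···
                       ┃     ┃·██··██··█···█········
                       ┃     ┃██···████····██···█···
                       ┃     ┃······████··████······
                       ┃     ┃···██·██·█··█··██·····
                       ┃     ┗━━━━━━━━━━━━━━━━━━━━━━
                       ┃                       *    
                       ┗━━━━━━━━━━━━━━━━━━━━━━━━━━━━


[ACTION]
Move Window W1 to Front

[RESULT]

                       ┏━━━━━━━━━━━━━━━━━━━━━━━━━━━━
                       ┃ DrawingCanvas              
                       ┠────────────────────────────
                       ┃+                +++++      
                       ┃                 +++++      
                       ┃  #                      +++
                       ┃  #                   ++++++
                       ┃   #             +++++      
                       ┃   #         ++++           
                       ┃          +++               
                       ┃                            
                       ┃                            
                       ┃                  +++      *
                       ┃                     ++++** 
                       ┃                        * ++
                       ┃                       *    
                       ┗━━━━━━━━━━━━━━━━━━━━━━━━━━━━


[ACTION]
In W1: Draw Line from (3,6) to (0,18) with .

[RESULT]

                       ┏━━━━━━━━━━━━━━━━━━━━━━━━━━━━
                       ┃ DrawingCanvas              
                       ┠────────────────────────────
                       ┃+                ..+++      
                       ┃             ....+++++      
                       ┃  #      ....            +++
                       ┃  #   ...             ++++++
                       ┃   #             +++++      
                       ┃   #         ++++           
                       ┃          +++               
                       ┃                            
                       ┃                            
                       ┃                  +++      *
                       ┃                     ++++** 
                       ┃                        * ++
                       ┃                       *    
                       ┗━━━━━━━━━━━━━━━━━━━━━━━━━━━━


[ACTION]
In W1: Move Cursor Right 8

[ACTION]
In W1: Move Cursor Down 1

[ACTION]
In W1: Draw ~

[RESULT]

                       ┏━━━━━━━━━━━━━━━━━━━━━━━━━━━━
                       ┃ DrawingCanvas              
                       ┠────────────────────────────
                       ┃                 ..+++      
                       ┃        ~    ....+++++      
                       ┃  #      ....            +++
                       ┃  #   ...             ++++++
                       ┃   #             +++++      
                       ┃   #         ++++           
                       ┃          +++               
                       ┃                            
                       ┃                            
                       ┃                  +++      *
                       ┃                     ++++** 
                       ┃                        * ++
                       ┃                       *    
                       ┗━━━━━━━━━━━━━━━━━━━━━━━━━━━━


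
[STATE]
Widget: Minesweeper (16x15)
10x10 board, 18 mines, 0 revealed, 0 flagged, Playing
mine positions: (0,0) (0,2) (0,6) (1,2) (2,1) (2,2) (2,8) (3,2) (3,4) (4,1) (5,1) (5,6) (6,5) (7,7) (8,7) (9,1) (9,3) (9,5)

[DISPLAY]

■■■■■■■■■■      
■■■■■■■■■■      
■■■■■■■■■■      
■■■■■■■■■■      
■■■■■■■■■■      
■■■■■■■■■■      
■■■■■■■■■■      
■■■■■■■■■■      
■■■■■■■■■■      
■■■■■■■■■■      
                
                
                
                
                


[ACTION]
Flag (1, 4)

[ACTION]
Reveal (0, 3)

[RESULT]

■■■2■■■■■■      
■■■■⚑■■■■■      
■■■■■■■■■■      
■■■■■■■■■■      
■■■■■■■■■■      
■■■■■■■■■■      
■■■■■■■■■■      
■■■■■■■■■■      
■■■■■■■■■■      
■■■■■■■■■■      
                
                
                
                
                


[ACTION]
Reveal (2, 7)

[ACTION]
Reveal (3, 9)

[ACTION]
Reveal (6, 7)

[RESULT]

■■■2■■■■■■      
■■■■⚑■■■■■      
■■■■■■■1■■      
■■■■■■■■■1      
■■■■■■■■■■      
■■■■■■■■■■      
■■■■■■■2■■      
■■■■■■■■■■      
■■■■■■■■■■      
■■■■■■■■■■      
                
                
                
                
                


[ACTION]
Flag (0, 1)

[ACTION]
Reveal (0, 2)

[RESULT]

✹⚑✹2■■✹■■■      
■■✹■⚑■■■■■      
■✹✹■■■■1✹■      
■■✹■✹■■■■1      
■✹■■■■■■■■      
■✹■■■■✹■■■      
■■■■■✹■2■■      
■■■■■■■✹■■      
■■■■■■■✹■■      
■✹■✹■✹■■■■      
                
                
                
                
                
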